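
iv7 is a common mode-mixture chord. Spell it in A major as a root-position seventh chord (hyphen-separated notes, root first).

D-F-A-C

iv7 is built on scale degree 4, which is D in both A major and its parallel. Building the minor-seventh chord from the parallel minor on D: D–F–A–C.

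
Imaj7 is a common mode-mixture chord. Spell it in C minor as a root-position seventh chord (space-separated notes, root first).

C E G B

Imaj7 is built on scale degree 1, which is C in both C minor and its parallel. Stacking thirds in C major on C gives C–E–G–B.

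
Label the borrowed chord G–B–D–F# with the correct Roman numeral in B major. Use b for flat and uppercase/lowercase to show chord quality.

bVImaj7

In B major scale degree 6 is G#; G is its lowered form, from B minor. The diatonic chord on degree 6 would be G#m (vi), but G–B–D–F# is the major-seventh chord from B minor. As a borrowed chord it is labeled bVImaj7.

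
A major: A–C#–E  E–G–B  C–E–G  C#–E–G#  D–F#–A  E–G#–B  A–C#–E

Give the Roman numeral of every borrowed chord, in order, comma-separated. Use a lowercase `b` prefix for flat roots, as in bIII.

The diatonic triads in A major are A, Bm, C#m, D, E, F#m, G#dim. A–C#–E = A, C#–E–G# = C#m, D–F#–A = D and E–G#–B = E all belong to that set. E–G–B doesn't fit — on degree 5 A major would have E (V). Em is the degree-5 chord of A minor, so it is the borrowed v. But C–E–G is foreign: the diatonic iii on degree 3 is C#m, whereas C comes from A minor. It is labeled bIII.

v, bIII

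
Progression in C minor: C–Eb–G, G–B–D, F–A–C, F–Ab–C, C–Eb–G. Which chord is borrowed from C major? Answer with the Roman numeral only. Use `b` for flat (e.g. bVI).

IV

In C minor (with V from harmonic minor) the diatonic chords are Cm, Ddim, Eb, Fm, G, Ab, Bb. Of the given chords, C–Eb–G = Cm, G–B–D = G and F–Ab–C = Fm are diatonic. F–A–C doesn't fit — on degree 4 C minor would have Fm (iv). F is the degree-4 chord of C major, so it is the borrowed IV.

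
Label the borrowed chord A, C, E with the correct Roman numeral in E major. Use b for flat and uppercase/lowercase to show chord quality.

iv

A is scale degree 4 in E major. The diatonic chord on degree 4 would be A (IV), but A–C–E is the minor chord from E minor. As a borrowed chord it is labeled iv.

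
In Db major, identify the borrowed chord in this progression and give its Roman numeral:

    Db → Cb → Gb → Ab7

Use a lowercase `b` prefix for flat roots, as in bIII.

The diatonic triads in Db major are Db, Ebm, Fm, Gb, Ab, Bbm, Cdim. Db, Gb and Ab7 are all diatonic. But Cb (Cb–Eb–Gb) is foreign: the diatonic vii° on degree 7 is Cdim, whereas Cb comes from Db minor. It is labeled bVII.

bVII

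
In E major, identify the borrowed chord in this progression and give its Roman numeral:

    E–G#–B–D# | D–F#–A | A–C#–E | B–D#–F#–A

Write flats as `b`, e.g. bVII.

In E major the diatonic chords are E, F#m, G#m, A, B, C#m, D#dim. E–G#–B–D# = Emaj7, A–C#–E = A and B–D#–F#–A = B7 are all diatonic. D–F#–A is not: scale degree 7 in E major carries D#dim (vii°). In E minor the chord on that degree is D, so here it functions as bVII, borrowed from the parallel minor.

bVII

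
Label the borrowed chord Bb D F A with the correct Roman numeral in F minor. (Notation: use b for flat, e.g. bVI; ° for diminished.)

Bb is scale degree 4 in F minor. Bb–D–F–A is a major-seventh chord — the form found in F major, not the diatonic iv (Bbm). Borrowed into F minor it is written IVmaj7.

IVmaj7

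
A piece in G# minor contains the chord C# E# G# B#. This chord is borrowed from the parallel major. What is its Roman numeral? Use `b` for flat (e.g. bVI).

IVmaj7

The root C# is the diatonic 4th degree of G# minor; the borrowing shows in the chord quality. The diatonic chord on degree 4 would be C#m (iv), but C#–E#–G#–B# is the major-seventh chord from G# major. As a borrowed chord it is labeled IVmaj7.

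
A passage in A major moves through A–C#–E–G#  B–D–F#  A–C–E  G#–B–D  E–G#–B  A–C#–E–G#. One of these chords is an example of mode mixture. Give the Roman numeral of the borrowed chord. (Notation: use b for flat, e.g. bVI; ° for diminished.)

The diatonic triads in A major are A, Bm, C#m, D, E, F#m, G#dim. A–C#–E–G# = Amaj7, B–D–F# = Bm, G#–B–D = G#dim and E–G#–B = E all belong to that set. But A–C–E is foreign: the diatonic I on degree 1 is A, whereas Am comes from A minor. It is labeled i.

i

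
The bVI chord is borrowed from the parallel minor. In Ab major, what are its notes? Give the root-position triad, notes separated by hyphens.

Fb-Ab-Cb

Scale degree 6 in Ab major is F. bVI uses the lowered form, Fb, taken from Ab minor. Stacking thirds in Ab minor on Fb gives Fb–Ab–Cb.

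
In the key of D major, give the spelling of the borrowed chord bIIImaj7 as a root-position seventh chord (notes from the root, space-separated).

F A C E

The root of bIIImaj7 is the lowered 3rd degree: F# becomes F. Stacking thirds in D minor on F gives F–A–C–E.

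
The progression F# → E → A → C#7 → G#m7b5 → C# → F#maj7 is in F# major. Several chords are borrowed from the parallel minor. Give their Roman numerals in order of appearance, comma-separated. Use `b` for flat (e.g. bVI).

bVII, bIII, iiø7

In F# major the diatonic chords are F#, G#m, A#m, B, C#, D#m, E#dim. F#, C#7, C# and F#maj7 all belong to that set. E (E–G#–B) is not: scale degree 7 in F# major carries E#dim (vii°). In F# minor the chord on that degree is E, so here it functions as bVII, borrowed from the parallel minor. A (A–C#–E) doesn't fit — on degree 3 F# major would have A#m (iii). A is the degree-3 chord of F# minor, so it is the borrowed bIII. But G#m7b5 (G#–B–D–F#) is foreign: the diatonic ii on degree 2 is G#m, whereas G#m7b5 comes from F# minor. It is labeled iiø7.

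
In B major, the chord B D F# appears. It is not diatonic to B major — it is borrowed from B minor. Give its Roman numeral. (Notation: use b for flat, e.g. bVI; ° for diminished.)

B is scale degree 1 in B major. The diatonic chord on degree 1 would be B (I), but B–D–F# is the minor chord from B minor. As a borrowed chord it is labeled i.

i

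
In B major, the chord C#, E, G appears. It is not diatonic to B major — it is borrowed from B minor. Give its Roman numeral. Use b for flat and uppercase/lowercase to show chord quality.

ii°

The root C# is the diatonic 2nd degree of B major; the borrowing shows in the chord quality. The diatonic chord on degree 2 would be C#m (ii), but C#–E–G is the diminished chord from B minor. As a borrowed chord it is labeled ii°.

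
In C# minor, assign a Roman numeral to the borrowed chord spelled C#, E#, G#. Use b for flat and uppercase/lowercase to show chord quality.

I

C# is scale degree 1 in C# minor. The diatonic chord on degree 1 would be C#m (i), but C#–E#–G# is the major chord from C# major. As a borrowed chord it is labeled I.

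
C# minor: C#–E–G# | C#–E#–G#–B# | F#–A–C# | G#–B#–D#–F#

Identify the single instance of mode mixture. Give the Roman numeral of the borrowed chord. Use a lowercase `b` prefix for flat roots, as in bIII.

In C# minor (with V from harmonic minor) the diatonic chords are C#m, D#dim, E, F#m, G#, A, B. Of the given chords, C#–E–G# = C#m, F#–A–C# = F#m and G#–B#–D#–F# = G#7 are diatonic. C#–E#–G#–B# is not: scale degree 1 in C# minor carries C#m (i). In C# major the chord on that degree is C#maj7, so here it functions as Imaj7, borrowed from the parallel major.

Imaj7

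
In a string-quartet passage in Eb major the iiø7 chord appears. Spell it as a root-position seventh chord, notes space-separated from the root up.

F Ab Cb Eb

iiø7 is built on scale degree 2, which is F in both Eb major and its parallel. Building the half-diminished-seventh chord from the parallel minor on F: F–Ab–Cb–Eb.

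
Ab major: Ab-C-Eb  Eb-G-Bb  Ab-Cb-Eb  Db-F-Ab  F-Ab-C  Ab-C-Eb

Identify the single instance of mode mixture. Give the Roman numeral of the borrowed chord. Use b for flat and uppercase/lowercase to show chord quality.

In Ab major the diatonic chords are Ab, Bbm, Cm, Db, Eb, Fm, Gdim. Ab–C–Eb = Ab, Eb–G–Bb = Eb, Db–F–Ab = Db and F–Ab–C = Fm all belong to that set. Ab–Cb–Eb doesn't fit — on degree 1 Ab major would have Ab (I). Abm is the degree-1 chord of Ab minor, so it is the borrowed i.

i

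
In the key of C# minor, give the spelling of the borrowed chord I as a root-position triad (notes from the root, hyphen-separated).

C#-E#-G#

The root, C#, is scale degree 1 — the same note in C# minor and C# major; only the chord quality changes. In C# major the chord on C# is C#–E#–G#.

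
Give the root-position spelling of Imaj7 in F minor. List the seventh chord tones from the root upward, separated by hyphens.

F-A-C-E

The root, F, is scale degree 1 — the same note in F minor and F major; only the chord quality changes. Stacking thirds in F major on F gives F–A–C–E.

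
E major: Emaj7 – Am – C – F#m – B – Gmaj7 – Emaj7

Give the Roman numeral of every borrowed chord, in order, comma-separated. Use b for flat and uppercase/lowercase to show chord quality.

The diatonic triads in E major are E, F#m, G#m, A, B, C#m, D#dim. Emaj7, F#m and B are all diatonic. Am (A–C–E) doesn't fit — on degree 4 E major would have A (IV). Am is the degree-4 chord of E minor, so it is the borrowed iv. But C (C–E–G) is foreign: the diatonic vi on degree 6 is C#m, whereas C comes from E minor. It is labeled bVI. Gmaj7 (G–B–D–F#) is not: scale degree 3 in E major carries G#m (iii). In E minor the chord on that degree is Gmaj7, so here it functions as bIIImaj7, borrowed from the parallel minor.

iv, bVI, bIIImaj7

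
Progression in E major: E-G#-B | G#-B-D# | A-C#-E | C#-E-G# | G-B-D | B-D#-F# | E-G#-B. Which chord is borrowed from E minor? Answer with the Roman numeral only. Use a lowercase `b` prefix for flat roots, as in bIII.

bIII

The diatonic triads in E major are E, F#m, G#m, A, B, C#m, D#dim. E–G#–B = E, G#–B–D# = G#m, A–C#–E = A, C#–E–G# = C#m and B–D#–F# = B all belong to that set. G–B–D is not: scale degree 3 in E major carries G#m (iii). In E minor the chord on that degree is G, so here it functions as bIII, borrowed from the parallel minor.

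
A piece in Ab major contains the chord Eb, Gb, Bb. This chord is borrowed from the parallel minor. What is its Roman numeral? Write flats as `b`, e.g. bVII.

Eb is scale degree 5 in Ab major. Eb–Gb–Bb is a minor chord — the form found in Ab minor, not the diatonic V (Eb). Borrowed into Ab major it is written v.

v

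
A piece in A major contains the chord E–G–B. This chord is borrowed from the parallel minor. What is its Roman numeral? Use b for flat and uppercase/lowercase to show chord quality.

The root E is the diatonic 5th degree of A major; the borrowing shows in the chord quality. The diatonic chord on degree 5 would be E (V), but E–G–B is the minor chord from A minor. As a borrowed chord it is labeled v.

v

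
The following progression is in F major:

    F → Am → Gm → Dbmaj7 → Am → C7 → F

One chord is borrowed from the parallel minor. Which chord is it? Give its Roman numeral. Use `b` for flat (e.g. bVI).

bVImaj7

F major has the diatonic set F, Gm, Am, Bb, C, Dm, Edim. F, Am, Gm and C7 all belong to that set. Dbmaj7 (Db–F–Ab–C) is not: scale degree 6 in F major carries Dm (vi). In F minor the chord on that degree is Dbmaj7, so here it functions as bVImaj7, borrowed from the parallel minor.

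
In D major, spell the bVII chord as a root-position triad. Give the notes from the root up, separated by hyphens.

Scale degree 7 in D major is C#. bVII uses the lowered form, C, taken from D minor. Building the major chord from the parallel minor on C: C–E–G.

C-E-G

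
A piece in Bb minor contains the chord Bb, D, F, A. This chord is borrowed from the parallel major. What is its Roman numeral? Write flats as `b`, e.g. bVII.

Imaj7

Bb is scale degree 1 in Bb minor. Diatonically Bb minor has Bbm (i) on that degree; Bb–D–F–A is instead the major-seventh chord native to Bb major, so it takes the label Imaj7.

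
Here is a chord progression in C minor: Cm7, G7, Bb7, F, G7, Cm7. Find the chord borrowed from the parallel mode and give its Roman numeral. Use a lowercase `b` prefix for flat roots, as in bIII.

IV

In C minor (with V from harmonic minor) the diatonic chords are Cm, Ddim, Eb, Fm, G, Ab, Bb. Cm7, G7 and Bb7 all belong to that set. F (F–A–C) is not: scale degree 4 in C minor carries Fm (iv). In C major the chord on that degree is F, so here it functions as IV, borrowed from the parallel major.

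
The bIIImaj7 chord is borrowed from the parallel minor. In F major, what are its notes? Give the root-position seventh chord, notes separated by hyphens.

The root of bIIImaj7 is the lowered 3rd degree: A becomes Ab. In F minor the chord on Ab is Ab–C–Eb–G.

Ab-C-Eb-G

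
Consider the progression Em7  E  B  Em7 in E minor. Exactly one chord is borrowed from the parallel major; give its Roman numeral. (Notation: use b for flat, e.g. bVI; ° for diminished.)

E minor has the diatonic set Em, F#dim, G, Am, B, C, D (with V from harmonic minor). Em7 and B are both diatonic. E (E–G#–B) doesn't fit — on degree 1 E minor would have Em (i). E is the degree-1 chord of E major, so it is the borrowed I.

I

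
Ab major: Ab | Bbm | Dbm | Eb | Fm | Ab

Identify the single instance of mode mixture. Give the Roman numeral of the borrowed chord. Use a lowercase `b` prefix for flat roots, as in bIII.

iv

Ab major has the diatonic set Ab, Bbm, Cm, Db, Eb, Fm, Gdim. Ab, Bbm, Eb and Fm are all diatonic. Dbm (Db–Fb–Ab) doesn't fit — on degree 4 Ab major would have Db (IV). Dbm is the degree-4 chord of Ab minor, so it is the borrowed iv.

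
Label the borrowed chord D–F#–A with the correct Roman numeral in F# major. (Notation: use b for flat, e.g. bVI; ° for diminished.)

bVI

D is the lowered form of scale degree 6 in F# major (the diatonic degree 6 is D#). The diatonic chord on degree 6 would be D#m (vi), but D–F#–A is the major chord from F# minor. As a borrowed chord it is labeled bVI.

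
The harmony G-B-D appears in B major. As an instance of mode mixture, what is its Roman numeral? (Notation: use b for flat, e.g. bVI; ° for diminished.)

In B major scale degree 6 is G#; G is its lowered form, from B minor. The diatonic chord on degree 6 would be G#m (vi), but G–B–D is the major chord from B minor. As a borrowed chord it is labeled bVI.

bVI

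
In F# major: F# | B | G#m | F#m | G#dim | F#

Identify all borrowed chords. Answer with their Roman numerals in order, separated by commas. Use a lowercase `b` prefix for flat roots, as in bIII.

i, ii°

The diatonic triads in F# major are F#, G#m, A#m, B, C#, D#m, E#dim. F#, B and G#m are all diatonic. F#m (F#–A–C#) doesn't fit — on degree 1 F# major would have F# (I). F#m is the degree-1 chord of F# minor, so it is the borrowed i. G#dim (G#–B–D) doesn't fit — on degree 2 F# major would have G#m (ii). G#dim is the degree-2 chord of F# minor, so it is the borrowed ii°.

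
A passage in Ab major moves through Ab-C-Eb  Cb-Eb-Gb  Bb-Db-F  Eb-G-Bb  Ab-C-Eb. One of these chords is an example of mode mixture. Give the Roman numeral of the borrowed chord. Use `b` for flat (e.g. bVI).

bIII

In Ab major the diatonic chords are Ab, Bbm, Cm, Db, Eb, Fm, Gdim. Ab–C–Eb = Ab, Bb–Db–F = Bbm and Eb–G–Bb = Eb all belong to that set. Cb–Eb–Gb is not: scale degree 3 in Ab major carries Cm (iii). In Ab minor the chord on that degree is Cb, so here it functions as bIII, borrowed from the parallel minor.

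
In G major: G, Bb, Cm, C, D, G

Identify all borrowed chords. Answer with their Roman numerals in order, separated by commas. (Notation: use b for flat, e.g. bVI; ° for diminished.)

bIII, iv

G major has the diatonic set G, Am, Bm, C, D, Em, F#dim. G, C and D all belong to that set. Bb (Bb–D–F) is not: scale degree 3 in G major carries Bm (iii). In G minor the chord on that degree is Bb, so here it functions as bIII, borrowed from the parallel minor. Cm (C–Eb–G) is not: scale degree 4 in G major carries C (IV). In G minor the chord on that degree is Cm, so here it functions as iv, borrowed from the parallel minor.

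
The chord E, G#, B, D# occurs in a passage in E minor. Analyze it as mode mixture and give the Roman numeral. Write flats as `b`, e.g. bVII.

The root E is the diatonic 1st degree of E minor; the borrowing shows in the chord quality. E–G#–B–D# is a major-seventh chord — the form found in E major, not the diatonic i (Em). Borrowed into E minor it is written Imaj7.

Imaj7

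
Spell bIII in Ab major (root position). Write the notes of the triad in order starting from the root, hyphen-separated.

bIII is built on the lowered scale degree 3. In Ab major degree 3 is C; lowered it becomes Cb. Building the major chord from the parallel minor on Cb: Cb–Eb–Gb.

Cb-Eb-Gb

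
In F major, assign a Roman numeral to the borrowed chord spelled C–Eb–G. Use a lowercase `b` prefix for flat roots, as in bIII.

C is scale degree 5 in F major. Diatonically F major has C (V) on that degree; C–Eb–G is instead the minor chord native to F minor, so it takes the label v.

v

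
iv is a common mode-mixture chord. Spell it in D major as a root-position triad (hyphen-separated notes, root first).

The root, G, is scale degree 4 — the same note in D major and D minor; only the chord quality changes. Stacking thirds in D minor on G gives G–Bb–D.

G-Bb-D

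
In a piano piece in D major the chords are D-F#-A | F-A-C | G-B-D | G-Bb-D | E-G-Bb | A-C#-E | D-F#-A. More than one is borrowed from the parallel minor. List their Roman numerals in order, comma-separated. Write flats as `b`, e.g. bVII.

bIII, iv, ii°

In D major the diatonic chords are D, Em, F#m, G, A, Bm, C#dim. D–F#–A = D, G–B–D = G and A–C#–E = A are all diatonic. F–A–C doesn't fit — on degree 3 D major would have F#m (iii). F is the degree-3 chord of D minor, so it is the borrowed bIII. G–Bb–D is not: scale degree 4 in D major carries G (IV). In D minor the chord on that degree is Gm, so here it functions as iv, borrowed from the parallel minor. E–G–Bb is not: scale degree 2 in D major carries Em (ii). In D minor the chord on that degree is Edim, so here it functions as ii°, borrowed from the parallel minor.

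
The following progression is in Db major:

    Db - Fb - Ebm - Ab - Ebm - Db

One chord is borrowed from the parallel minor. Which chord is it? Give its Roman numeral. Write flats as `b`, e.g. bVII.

bIII

The diatonic triads in Db major are Db, Ebm, Fm, Gb, Ab, Bbm, Cdim. Db, Ebm and Ab are all diatonic. Fb (Fb–Ab–Cb) is not: scale degree 3 in Db major carries Fm (iii). In Db minor the chord on that degree is Fb, so here it functions as bIII, borrowed from the parallel minor.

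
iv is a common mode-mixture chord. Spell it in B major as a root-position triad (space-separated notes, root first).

E G B

iv is built on scale degree 4, which is E in both B major and its parallel. Building the minor chord from the parallel minor on E: E–G–B.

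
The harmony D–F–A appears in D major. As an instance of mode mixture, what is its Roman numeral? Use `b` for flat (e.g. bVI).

i

D is scale degree 1 in D major. Diatonically D major has D (I) on that degree; D–F–A is instead the minor chord native to D minor, so it takes the label i.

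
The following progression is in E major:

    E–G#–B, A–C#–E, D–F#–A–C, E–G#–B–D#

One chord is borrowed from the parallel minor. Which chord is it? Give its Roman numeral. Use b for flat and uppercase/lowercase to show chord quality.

bVII7

In E major the diatonic chords are E, F#m, G#m, A, B, C#m, D#dim. E–G#–B = E, A–C#–E = A and E–G#–B–D# = Emaj7 are all diatonic. D–F#–A–C doesn't fit — on degree 7 E major would have D#dim (vii°). D7 is the degree-7 chord of E minor, so it is the borrowed bVII7.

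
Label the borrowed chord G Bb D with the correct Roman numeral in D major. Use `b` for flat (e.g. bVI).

G is scale degree 4 in D major. Diatonically D major has G (IV) on that degree; G–Bb–D is instead the minor chord native to D minor, so it takes the label iv.

iv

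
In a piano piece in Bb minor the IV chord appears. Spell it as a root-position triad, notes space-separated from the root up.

Eb G Bb

The root, Eb, is scale degree 4 — the same note in Bb minor and Bb major; only the chord quality changes. Stacking thirds in Bb major on Eb gives Eb–G–Bb.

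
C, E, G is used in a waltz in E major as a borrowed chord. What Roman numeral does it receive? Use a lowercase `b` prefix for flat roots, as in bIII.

C is the lowered form of scale degree 6 in E major (the diatonic degree 6 is C#). The diatonic chord on degree 6 would be C#m (vi), but C–E–G is the major chord from E minor. As a borrowed chord it is labeled bVI.

bVI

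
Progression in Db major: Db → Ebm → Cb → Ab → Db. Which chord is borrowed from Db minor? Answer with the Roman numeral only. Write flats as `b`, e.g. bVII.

Db major has the diatonic set Db, Ebm, Fm, Gb, Ab, Bbm, Cdim. Of the given chords, Db, Ebm and Ab are diatonic. Cb (Cb–Eb–Gb) doesn't fit — on degree 7 Db major would have Cdim (vii°). Cb is the degree-7 chord of Db minor, so it is the borrowed bVII.

bVII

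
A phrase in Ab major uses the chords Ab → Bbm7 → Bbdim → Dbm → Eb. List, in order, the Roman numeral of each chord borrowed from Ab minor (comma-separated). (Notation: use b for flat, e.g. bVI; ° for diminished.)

ii°, iv

In Ab major the diatonic chords are Ab, Bbm, Cm, Db, Eb, Fm, Gdim. Ab, Bbm7 and Eb all belong to that set. Bbdim (Bb–Db–Fb) doesn't fit — on degree 2 Ab major would have Bbm (ii). Bbdim is the degree-2 chord of Ab minor, so it is the borrowed ii°. But Dbm (Db–Fb–Ab) is foreign: the diatonic IV on degree 4 is Db, whereas Dbm comes from Ab minor. It is labeled iv.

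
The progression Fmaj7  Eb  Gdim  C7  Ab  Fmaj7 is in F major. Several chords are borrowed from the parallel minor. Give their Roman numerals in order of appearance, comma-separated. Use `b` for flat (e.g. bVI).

bVII, ii°, bIII

In F major the diatonic chords are F, Gm, Am, Bb, C, Dm, Edim. Fmaj7 and C7 both belong to that set. Eb (Eb–G–Bb) doesn't fit — on degree 7 F major would have Edim (vii°). Eb is the degree-7 chord of F minor, so it is the borrowed bVII. But Gdim (G–Bb–Db) is foreign: the diatonic ii on degree 2 is Gm, whereas Gdim comes from F minor. It is labeled ii°. Ab (Ab–C–Eb) is not: scale degree 3 in F major carries Am (iii). In F minor the chord on that degree is Ab, so here it functions as bIII, borrowed from the parallel minor.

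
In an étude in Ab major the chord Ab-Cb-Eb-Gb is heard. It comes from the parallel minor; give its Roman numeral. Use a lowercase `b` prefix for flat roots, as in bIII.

Ab is scale degree 1 in Ab major. The diatonic chord on degree 1 would be Ab (I), but Ab–Cb–Eb–Gb is the minor-seventh chord from Ab minor. As a borrowed chord it is labeled i7.

i7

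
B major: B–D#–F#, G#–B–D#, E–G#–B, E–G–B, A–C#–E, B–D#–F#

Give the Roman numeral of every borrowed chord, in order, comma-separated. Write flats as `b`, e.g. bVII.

iv, bVII

In B major the diatonic chords are B, C#m, D#m, E, F#, G#m, A#dim. B–D#–F# = B, G#–B–D# = G#m and E–G#–B = E all belong to that set. E–G–B is not: scale degree 4 in B major carries E (IV). In B minor the chord on that degree is Em, so here it functions as iv, borrowed from the parallel minor. A–C#–E doesn't fit — on degree 7 B major would have A#dim (vii°). A is the degree-7 chord of B minor, so it is the borrowed bVII.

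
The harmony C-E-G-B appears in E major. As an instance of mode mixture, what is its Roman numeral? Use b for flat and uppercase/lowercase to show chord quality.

bVImaj7

In E major scale degree 6 is C#; C is its lowered form, from E minor. Diatonically E major has C#m (vi) on that degree; C–E–G–B is instead the major-seventh chord native to E minor, so it takes the label bVImaj7.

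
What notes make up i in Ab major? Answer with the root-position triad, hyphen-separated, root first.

Ab-Cb-Eb

The root, Ab, is scale degree 1 — the same note in Ab major and Ab minor; only the chord quality changes. Building the minor chord from the parallel minor on Ab: Ab–Cb–Eb.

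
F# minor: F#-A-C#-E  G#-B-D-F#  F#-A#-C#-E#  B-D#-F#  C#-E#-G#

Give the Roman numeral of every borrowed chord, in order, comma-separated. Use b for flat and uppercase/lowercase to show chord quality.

F# minor has the diatonic set F#m, G#dim, A, Bm, C#, D, E (with V from harmonic minor). Of the given chords, F#–A–C#–E = F#m7, G#–B–D–F# = G#m7b5 and C#–E#–G# = C# are diatonic. But F#–A#–C#–E# is foreign: the diatonic i on degree 1 is F#m, whereas F#maj7 comes from F# major. It is labeled Imaj7. B–D#–F# is not: scale degree 4 in F# minor carries Bm (iv). In F# major the chord on that degree is B, so here it functions as IV, borrowed from the parallel major.

Imaj7, IV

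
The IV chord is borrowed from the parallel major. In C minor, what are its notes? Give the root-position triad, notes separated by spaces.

F A C

IV is built on scale degree 4, which is F in both C minor and its parallel. In C major the chord on F is F–A–C.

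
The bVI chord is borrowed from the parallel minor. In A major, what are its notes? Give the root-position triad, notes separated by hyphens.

F-A-C

Scale degree 6 in A major is F#. bVI uses the lowered form, F, taken from A minor. In A minor the chord on F is F–A–C.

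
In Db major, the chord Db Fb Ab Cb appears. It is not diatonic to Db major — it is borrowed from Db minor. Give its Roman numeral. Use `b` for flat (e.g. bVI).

i7

The root Db is the diatonic 1st degree of Db major; the borrowing shows in the chord quality. The diatonic chord on degree 1 would be Db (I), but Db–Fb–Ab–Cb is the minor-seventh chord from Db minor. As a borrowed chord it is labeled i7.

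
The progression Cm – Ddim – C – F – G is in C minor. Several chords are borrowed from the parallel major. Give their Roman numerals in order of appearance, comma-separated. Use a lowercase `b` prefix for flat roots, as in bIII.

C minor has the diatonic set Cm, Ddim, Eb, Fm, G, Ab, Bb (with V from harmonic minor). Cm, Ddim and G all belong to that set. C (C–E–G) is not: scale degree 1 in C minor carries Cm (i). In C major the chord on that degree is C, so here it functions as I, borrowed from the parallel major. F (F–A–C) is not: scale degree 4 in C minor carries Fm (iv). In C major the chord on that degree is F, so here it functions as IV, borrowed from the parallel major.

I, IV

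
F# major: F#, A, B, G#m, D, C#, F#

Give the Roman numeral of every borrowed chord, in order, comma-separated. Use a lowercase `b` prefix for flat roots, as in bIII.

bIII, bVI

The diatonic triads in F# major are F#, G#m, A#m, B, C#, D#m, E#dim. F#, B, G#m and C# are all diatonic. A (A–C#–E) is not: scale degree 3 in F# major carries A#m (iii). In F# minor the chord on that degree is A, so here it functions as bIII, borrowed from the parallel minor. D (D–F#–A) doesn't fit — on degree 6 F# major would have D#m (vi). D is the degree-6 chord of F# minor, so it is the borrowed bVI.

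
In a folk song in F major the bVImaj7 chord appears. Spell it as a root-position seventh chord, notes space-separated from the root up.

Db F Ab C

bVImaj7 is built on the lowered scale degree 6. In F major degree 6 is D; lowered it becomes Db. In F minor the chord on Db is Db–F–Ab–C.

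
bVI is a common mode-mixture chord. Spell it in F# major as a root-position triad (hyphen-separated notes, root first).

D-F#-A

Scale degree 6 in F# major is D#. bVI uses the lowered form, D, taken from F# minor. In F# minor the chord on D is D–F#–A.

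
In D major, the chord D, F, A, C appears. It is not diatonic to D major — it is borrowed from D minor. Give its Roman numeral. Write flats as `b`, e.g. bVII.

i7

The root D is the diatonic 1st degree of D major; the borrowing shows in the chord quality. The diatonic chord on degree 1 would be D (I), but D–F–A–C is the minor-seventh chord from D minor. As a borrowed chord it is labeled i7.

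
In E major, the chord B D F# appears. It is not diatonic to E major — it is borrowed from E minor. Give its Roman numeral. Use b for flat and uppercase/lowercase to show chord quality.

The root B is the diatonic 5th degree of E major; the borrowing shows in the chord quality. B–D–F# is a minor chord — the form found in E minor, not the diatonic V (B). Borrowed into E major it is written v.

v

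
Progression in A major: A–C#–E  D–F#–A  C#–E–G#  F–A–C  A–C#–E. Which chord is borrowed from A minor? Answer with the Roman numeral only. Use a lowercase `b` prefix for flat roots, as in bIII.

bVI

The diatonic triads in A major are A, Bm, C#m, D, E, F#m, G#dim. A–C#–E = A, D–F#–A = D and C#–E–G# = C#m all belong to that set. F–A–C doesn't fit — on degree 6 A major would have F#m (vi). F is the degree-6 chord of A minor, so it is the borrowed bVI.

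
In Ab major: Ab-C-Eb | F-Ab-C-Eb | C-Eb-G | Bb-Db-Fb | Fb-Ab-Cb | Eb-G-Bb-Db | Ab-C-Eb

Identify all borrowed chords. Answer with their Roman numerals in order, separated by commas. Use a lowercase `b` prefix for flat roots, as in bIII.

The diatonic triads in Ab major are Ab, Bbm, Cm, Db, Eb, Fm, Gdim. Ab–C–Eb = Ab, F–Ab–C–Eb = Fm7, C–Eb–G = Cm and Eb–G–Bb–Db = Eb7 all belong to that set. But Bb–Db–Fb is foreign: the diatonic ii on degree 2 is Bbm, whereas Bbdim comes from Ab minor. It is labeled ii°. Fb–Ab–Cb doesn't fit — on degree 6 Ab major would have Fm (vi). Fb is the degree-6 chord of Ab minor, so it is the borrowed bVI.

ii°, bVI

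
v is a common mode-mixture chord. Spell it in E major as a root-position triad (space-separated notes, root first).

The root, B, is scale degree 5 — the same note in E major and E minor; only the chord quality changes. In E minor the chord on B is B–D–F#.

B D F#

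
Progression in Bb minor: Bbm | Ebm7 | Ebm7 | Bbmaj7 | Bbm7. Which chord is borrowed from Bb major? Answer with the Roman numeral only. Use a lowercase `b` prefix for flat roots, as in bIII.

Imaj7

The diatonic triads in Bb minor (with V from harmonic minor) are Bbm, Cdim, Db, Ebm, F, Gb, Ab. Bbm, Ebm7 and Bbm7 are all diatonic. Bbmaj7 (Bb–D–F–A) doesn't fit — on degree 1 Bb minor would have Bbm (i). Bbmaj7 is the degree-1 chord of Bb major, so it is the borrowed Imaj7.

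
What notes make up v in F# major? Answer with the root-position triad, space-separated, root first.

v is built on scale degree 5, which is C# in both F# major and its parallel. Building the minor chord from the parallel minor on C#: C#–E–G#.

C# E G#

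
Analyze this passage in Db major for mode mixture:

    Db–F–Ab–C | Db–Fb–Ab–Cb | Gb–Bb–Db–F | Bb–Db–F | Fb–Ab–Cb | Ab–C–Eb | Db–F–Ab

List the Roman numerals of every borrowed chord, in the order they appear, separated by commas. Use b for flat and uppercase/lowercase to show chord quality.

Db major has the diatonic set Db, Ebm, Fm, Gb, Ab, Bbm, Cdim. Of the given chords, Db–F–Ab–C = Dbmaj7, Gb–Bb–Db–F = Gbmaj7, Bb–Db–F = Bbm, Ab–C–Eb = Ab and Db–F–Ab = Db are diatonic. Db–Fb–Ab–Cb doesn't fit — on degree 1 Db major would have Db (I). Dbm7 is the degree-1 chord of Db minor, so it is the borrowed i7. But Fb–Ab–Cb is foreign: the diatonic iii on degree 3 is Fm, whereas Fb comes from Db minor. It is labeled bIII.

i7, bIII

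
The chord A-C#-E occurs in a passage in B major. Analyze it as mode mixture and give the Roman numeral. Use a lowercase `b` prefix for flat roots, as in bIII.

bVII

A is the lowered form of scale degree 7 in B major (the diatonic degree 7 is A#). A–C#–E is a major chord — the form found in B minor, not the diatonic vii° (A#dim). Borrowed into B major it is written bVII.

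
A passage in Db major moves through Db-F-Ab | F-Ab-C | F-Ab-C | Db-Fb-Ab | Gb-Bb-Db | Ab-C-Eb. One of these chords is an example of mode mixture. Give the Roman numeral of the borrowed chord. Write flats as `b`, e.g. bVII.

i

The diatonic triads in Db major are Db, Ebm, Fm, Gb, Ab, Bbm, Cdim. Db–F–Ab = Db, F–Ab–C = Fm, Gb–Bb–Db = Gb and Ab–C–Eb = Ab are all diatonic. Db–Fb–Ab is not: scale degree 1 in Db major carries Db (I). In Db minor the chord on that degree is Dbm, so here it functions as i, borrowed from the parallel minor.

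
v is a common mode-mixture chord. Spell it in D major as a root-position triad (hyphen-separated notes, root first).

v is built on scale degree 5, which is A in both D major and its parallel. In D minor the chord on A is A–C–E.

A-C-E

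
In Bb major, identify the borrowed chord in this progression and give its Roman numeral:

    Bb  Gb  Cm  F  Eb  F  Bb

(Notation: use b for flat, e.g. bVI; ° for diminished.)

Bb major has the diatonic set Bb, Cm, Dm, Eb, F, Gm, Adim. Bb, Cm, F and Eb all belong to that set. But Gb (Gb–Bb–Db) is foreign: the diatonic vi on degree 6 is Gm, whereas Gb comes from Bb minor. It is labeled bVI.

bVI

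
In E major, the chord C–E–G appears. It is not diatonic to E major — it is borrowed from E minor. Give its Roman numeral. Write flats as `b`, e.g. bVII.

bVI

C is the lowered form of scale degree 6 in E major (the diatonic degree 6 is C#). The diatonic chord on degree 6 would be C#m (vi), but C–E–G is the major chord from E minor. As a borrowed chord it is labeled bVI.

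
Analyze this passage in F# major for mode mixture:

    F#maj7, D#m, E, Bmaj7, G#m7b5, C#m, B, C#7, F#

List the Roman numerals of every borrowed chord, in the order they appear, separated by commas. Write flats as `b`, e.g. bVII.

In F# major the diatonic chords are F#, G#m, A#m, B, C#, D#m, E#dim. Of the given chords, F#maj7, D#m, Bmaj7, B, C#7 and F# are diatonic. E (E–G#–B) is not: scale degree 7 in F# major carries E#dim (vii°). In F# minor the chord on that degree is E, so here it functions as bVII, borrowed from the parallel minor. But G#m7b5 (G#–B–D–F#) is foreign: the diatonic ii on degree 2 is G#m, whereas G#m7b5 comes from F# minor. It is labeled iiø7. C#m (C#–E–G#) is not: scale degree 5 in F# major carries C# (V). In F# minor the chord on that degree is C#m, so here it functions as v, borrowed from the parallel minor.

bVII, iiø7, v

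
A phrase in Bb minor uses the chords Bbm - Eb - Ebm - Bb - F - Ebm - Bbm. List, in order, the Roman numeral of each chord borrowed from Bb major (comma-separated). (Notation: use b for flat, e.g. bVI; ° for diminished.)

IV, I

In Bb minor (with V from harmonic minor) the diatonic chords are Bbm, Cdim, Db, Ebm, F, Gb, Ab. Bbm, Ebm and F are all diatonic. Eb (Eb–G–Bb) doesn't fit — on degree 4 Bb minor would have Ebm (iv). Eb is the degree-4 chord of Bb major, so it is the borrowed IV. Bb (Bb–D–F) doesn't fit — on degree 1 Bb minor would have Bbm (i). Bb is the degree-1 chord of Bb major, so it is the borrowed I.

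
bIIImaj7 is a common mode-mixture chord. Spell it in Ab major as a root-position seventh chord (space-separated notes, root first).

Cb Eb Gb Bb

The root of bIIImaj7 is the lowered 3rd degree: C becomes Cb. In Ab minor the chord on Cb is Cb–Eb–Gb–Bb.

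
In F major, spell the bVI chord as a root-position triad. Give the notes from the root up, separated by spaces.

Db F Ab

Scale degree 6 in F major is D. bVI uses the lowered form, Db, taken from F minor. Stacking thirds in F minor on Db gives Db–F–Ab.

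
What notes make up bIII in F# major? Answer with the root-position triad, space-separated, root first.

A C# E

The root of bIII is the lowered 3rd degree: A# becomes A. Stacking thirds in F# minor on A gives A–C#–E.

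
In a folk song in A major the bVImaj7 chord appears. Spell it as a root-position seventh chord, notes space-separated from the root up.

F A C E

The root of bVImaj7 is the lowered 6th degree: F# becomes F. Building the major-seventh chord from the parallel minor on F: F–A–C–E.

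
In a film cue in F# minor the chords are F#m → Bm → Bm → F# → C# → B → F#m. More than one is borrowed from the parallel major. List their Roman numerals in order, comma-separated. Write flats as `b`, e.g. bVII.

The diatonic triads in F# minor (with V from harmonic minor) are F#m, G#dim, A, Bm, C#, D, E. F#m, Bm and C# all belong to that set. F# (F#–A#–C#) is not: scale degree 1 in F# minor carries F#m (i). In F# major the chord on that degree is F#, so here it functions as I, borrowed from the parallel major. But B (B–D#–F#) is foreign: the diatonic iv on degree 4 is Bm, whereas B comes from F# major. It is labeled IV.

I, IV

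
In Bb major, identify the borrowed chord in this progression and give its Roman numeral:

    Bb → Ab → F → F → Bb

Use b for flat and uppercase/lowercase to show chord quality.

In Bb major the diatonic chords are Bb, Cm, Dm, Eb, F, Gm, Adim. Of the given chords, Bb and F are diatonic. Ab (Ab–C–Eb) is not: scale degree 7 in Bb major carries Adim (vii°). In Bb minor the chord on that degree is Ab, so here it functions as bVII, borrowed from the parallel minor.

bVII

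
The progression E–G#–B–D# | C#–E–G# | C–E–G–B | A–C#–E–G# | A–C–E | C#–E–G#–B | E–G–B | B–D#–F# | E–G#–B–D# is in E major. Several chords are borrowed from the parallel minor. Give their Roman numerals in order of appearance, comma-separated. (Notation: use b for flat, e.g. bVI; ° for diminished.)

bVImaj7, iv, i

The diatonic triads in E major are E, F#m, G#m, A, B, C#m, D#dim. Of the given chords, E–G#–B–D# = Emaj7, C#–E–G# = C#m, A–C#–E–G# = Amaj7, C#–E–G#–B = C#m7 and B–D#–F# = B are diatonic. But C–E–G–B is foreign: the diatonic vi on degree 6 is C#m, whereas Cmaj7 comes from E minor. It is labeled bVImaj7. A–C–E doesn't fit — on degree 4 E major would have A (IV). Am is the degree-4 chord of E minor, so it is the borrowed iv. E–G–B is not: scale degree 1 in E major carries E (I). In E minor the chord on that degree is Em, so here it functions as i, borrowed from the parallel minor.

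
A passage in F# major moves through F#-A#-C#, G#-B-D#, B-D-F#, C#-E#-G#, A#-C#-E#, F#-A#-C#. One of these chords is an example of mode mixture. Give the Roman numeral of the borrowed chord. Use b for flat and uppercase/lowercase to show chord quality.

iv

F# major has the diatonic set F#, G#m, A#m, B, C#, D#m, E#dim. F#–A#–C# = F#, G#–B–D# = G#m, C#–E#–G# = C# and A#–C#–E# = A#m all belong to that set. B–D–F# doesn't fit — on degree 4 F# major would have B (IV). Bm is the degree-4 chord of F# minor, so it is the borrowed iv.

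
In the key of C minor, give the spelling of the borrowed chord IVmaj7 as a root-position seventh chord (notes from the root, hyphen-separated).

The root, F, is scale degree 4 — the same note in C minor and C major; only the chord quality changes. Building the major-seventh chord from the parallel major on F: F–A–C–E.

F-A-C-E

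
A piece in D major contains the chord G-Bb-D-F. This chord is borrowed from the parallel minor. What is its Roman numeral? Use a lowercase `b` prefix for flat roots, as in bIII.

The root G is the diatonic 4th degree of D major; the borrowing shows in the chord quality. G–Bb–D–F is a minor-seventh chord — the form found in D minor, not the diatonic IV (G). Borrowed into D major it is written iv7.

iv7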